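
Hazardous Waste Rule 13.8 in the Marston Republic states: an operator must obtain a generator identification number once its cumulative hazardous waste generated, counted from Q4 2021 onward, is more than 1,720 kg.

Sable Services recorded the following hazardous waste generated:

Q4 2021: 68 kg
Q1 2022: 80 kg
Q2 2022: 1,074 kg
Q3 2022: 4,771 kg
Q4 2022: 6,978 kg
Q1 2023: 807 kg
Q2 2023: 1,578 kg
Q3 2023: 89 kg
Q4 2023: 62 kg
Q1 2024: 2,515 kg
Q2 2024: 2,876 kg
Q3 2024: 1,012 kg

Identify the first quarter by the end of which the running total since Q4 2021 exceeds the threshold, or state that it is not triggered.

Q3 2022

Through Q4 2021: 68 kg
Through Q1 2022: 148 kg
Through Q2 2022: 1,222 kg
Through Q3 2022: 5,993 kg ← exceeds threshold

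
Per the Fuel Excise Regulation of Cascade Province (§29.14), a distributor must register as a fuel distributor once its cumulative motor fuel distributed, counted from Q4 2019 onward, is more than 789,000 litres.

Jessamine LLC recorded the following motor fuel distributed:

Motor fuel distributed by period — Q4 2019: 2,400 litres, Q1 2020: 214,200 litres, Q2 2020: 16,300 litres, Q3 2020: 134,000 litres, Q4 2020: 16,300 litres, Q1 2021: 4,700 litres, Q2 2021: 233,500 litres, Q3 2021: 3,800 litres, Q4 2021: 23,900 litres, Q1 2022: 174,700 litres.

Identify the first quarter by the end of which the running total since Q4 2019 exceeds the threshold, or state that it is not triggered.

Q1 2022

Through Q4 2019: 2,400 litres
Through Q1 2020: 216,600 litres
Through Q2 2020: 232,900 litres
Through Q3 2020: 366,900 litres
Through Q4 2020: 383,200 litres
Through Q1 2021: 387,900 litres
Through Q2 2021: 621,400 litres
Through Q3 2021: 625,200 litres
Through Q4 2021: 649,100 litres
Through Q1 2022: 823,800 litres ← exceeds threshold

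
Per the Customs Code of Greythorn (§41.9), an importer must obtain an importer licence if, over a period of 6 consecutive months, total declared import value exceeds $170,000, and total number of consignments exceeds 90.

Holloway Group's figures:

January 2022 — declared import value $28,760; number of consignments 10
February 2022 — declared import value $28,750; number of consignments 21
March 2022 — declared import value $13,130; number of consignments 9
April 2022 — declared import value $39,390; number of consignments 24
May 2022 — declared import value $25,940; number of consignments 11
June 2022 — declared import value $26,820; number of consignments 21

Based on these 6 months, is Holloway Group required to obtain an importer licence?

Total declared import value: $28,760 + $28,750 + $13,130 + $39,390 + $25,940 + $26,820 = $162,790 (≤ $170,000).
Total number of consignments: 10 + 21 + 9 + 24 + 11 + 21 = 96 (> 90).
The test is 'and': the rule requires both, and at least one is not exceeded.

No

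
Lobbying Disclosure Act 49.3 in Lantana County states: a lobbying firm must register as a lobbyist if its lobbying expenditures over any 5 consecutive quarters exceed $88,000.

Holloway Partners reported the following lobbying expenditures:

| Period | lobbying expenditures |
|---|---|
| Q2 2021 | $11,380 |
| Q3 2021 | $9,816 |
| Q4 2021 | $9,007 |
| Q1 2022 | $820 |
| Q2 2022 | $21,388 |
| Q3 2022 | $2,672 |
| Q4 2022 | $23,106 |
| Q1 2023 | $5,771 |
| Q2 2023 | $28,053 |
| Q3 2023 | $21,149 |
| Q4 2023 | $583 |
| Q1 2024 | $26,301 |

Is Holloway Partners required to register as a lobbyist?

No

Q2 2021–Q2 2022: $11,380 + $9,816 + $9,007 + $820 + $21,388 = $52,411 (under)
Q3 2021–Q3 2022: $9,816 + $9,007 + $820 + $21,388 + $2,672 = $43,703 (under)
Q4 2021–Q4 2022: $9,007 + $820 + $21,388 + $2,672 + $23,106 = $56,993 (under)
Q1 2022–Q1 2023: $820 + $21,388 + $2,672 + $23,106 + $5,771 = $53,757 (under)
Q2 2022–Q2 2023: $21,388 + $2,672 + $23,106 + $5,771 + $28,053 = $80,990 (under)
Q3 2022–Q3 2023: $2,672 + $23,106 + $5,771 + $28,053 + $21,149 = $80,751 (under)
Q4 2022–Q4 2023: $23,106 + $5,771 + $28,053 + $21,149 + $583 = $78,662 (under)
Q1 2023–Q1 2024: $5,771 + $28,053 + $21,149 + $583 + $26,301 = $81,857 (under)
No window exceeds $88,000.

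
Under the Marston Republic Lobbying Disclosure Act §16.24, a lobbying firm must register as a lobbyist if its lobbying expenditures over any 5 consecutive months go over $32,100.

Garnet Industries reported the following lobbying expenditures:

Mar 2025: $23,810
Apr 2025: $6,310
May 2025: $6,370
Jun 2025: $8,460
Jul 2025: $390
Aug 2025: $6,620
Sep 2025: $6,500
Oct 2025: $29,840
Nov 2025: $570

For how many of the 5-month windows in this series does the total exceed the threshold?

Mar 2025–Jul 2025: $23,810 + $6,310 + $6,370 + $8,460 + $390 = $45,340 (over)
Apr 2025–Aug 2025: $6,310 + $6,370 + $8,460 + $390 + $6,620 = $28,150 (under)
May 2025–Sep 2025: $6,370 + $8,460 + $390 + $6,620 + $6,500 = $28,340 (under)
Jun 2025–Oct 2025: $8,460 + $390 + $6,620 + $6,500 + $29,840 = $51,810 (over)
Jul 2025–Nov 2025: $390 + $6,620 + $6,500 + $29,840 + $570 = $43,920 (over)
3 windows exceed the threshold.

3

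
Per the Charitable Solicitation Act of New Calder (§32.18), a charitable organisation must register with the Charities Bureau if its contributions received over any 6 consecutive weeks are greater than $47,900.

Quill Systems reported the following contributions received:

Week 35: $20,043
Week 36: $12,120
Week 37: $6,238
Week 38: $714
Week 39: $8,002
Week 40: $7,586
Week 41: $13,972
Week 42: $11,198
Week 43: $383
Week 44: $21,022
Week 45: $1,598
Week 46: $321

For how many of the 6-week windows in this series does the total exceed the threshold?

Week 35–Week 40: $20,043 + $12,120 + $6,238 + $714 + $8,002 + $7,586 = $54,703 (over)
Week 36–Week 41: $12,120 + $6,238 + $714 + $8,002 + $7,586 + $13,972 = $48,632 (over)
Week 37–Week 42: $6,238 + $714 + $8,002 + $7,586 + $13,972 + $11,198 = $47,710 (under)
Week 38–Week 43: $714 + $8,002 + $7,586 + $13,972 + $11,198 + $383 = $41,855 (under)
Week 39–Week 44: $8,002 + $7,586 + $13,972 + $11,198 + $383 + $21,022 = $62,163 (over)
Week 40–Week 45: $7,586 + $13,972 + $11,198 + $383 + $21,022 + $1,598 = $55,759 (over)
Week 41–Week 46: $13,972 + $11,198 + $383 + $21,022 + $1,598 + $321 = $48,494 (over)
5 windows exceed the threshold.

5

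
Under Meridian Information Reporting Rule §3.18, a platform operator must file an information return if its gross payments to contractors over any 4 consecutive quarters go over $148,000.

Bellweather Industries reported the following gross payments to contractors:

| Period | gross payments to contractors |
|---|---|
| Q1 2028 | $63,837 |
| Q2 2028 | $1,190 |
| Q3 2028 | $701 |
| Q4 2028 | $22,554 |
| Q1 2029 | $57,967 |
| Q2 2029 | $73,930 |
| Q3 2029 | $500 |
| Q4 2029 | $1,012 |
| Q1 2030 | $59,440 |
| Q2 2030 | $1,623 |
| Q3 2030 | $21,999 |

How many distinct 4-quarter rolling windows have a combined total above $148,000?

2

Q1 2028–Q4 2028: $63,837 + $1,190 + $701 + $22,554 = $88,282 (under)
Q2 2028–Q1 2029: $1,190 + $701 + $22,554 + $57,967 = $82,412 (under)
Q3 2028–Q2 2029: $701 + $22,554 + $57,967 + $73,930 = $155,152 (over)
Q4 2028–Q3 2029: $22,554 + $57,967 + $73,930 + $500 = $154,951 (over)
Q1 2029–Q4 2029: $57,967 + $73,930 + $500 + $1,012 = $133,409 (under)
Q2 2029–Q1 2030: $73,930 + $500 + $1,012 + $59,440 = $134,882 (under)
Q3 2029–Q2 2030: $500 + $1,012 + $59,440 + $1,623 = $62,575 (under)
Q4 2029–Q3 2030: $1,012 + $59,440 + $1,623 + $21,999 = $84,074 (under)
2 windows exceed the threshold.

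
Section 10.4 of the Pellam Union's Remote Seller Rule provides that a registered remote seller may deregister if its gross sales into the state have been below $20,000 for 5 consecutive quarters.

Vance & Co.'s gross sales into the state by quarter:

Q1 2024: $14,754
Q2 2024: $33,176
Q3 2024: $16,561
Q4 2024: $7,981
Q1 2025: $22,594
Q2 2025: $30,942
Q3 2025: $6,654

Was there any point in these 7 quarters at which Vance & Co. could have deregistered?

No

Quarters below $20,000: Q1 2024, Q3 2024, Q4 2024, Q3 2025.
Longest run of consecutive quarters below the threshold: 2.
2 < 5, so Vance & Co. never became eligible.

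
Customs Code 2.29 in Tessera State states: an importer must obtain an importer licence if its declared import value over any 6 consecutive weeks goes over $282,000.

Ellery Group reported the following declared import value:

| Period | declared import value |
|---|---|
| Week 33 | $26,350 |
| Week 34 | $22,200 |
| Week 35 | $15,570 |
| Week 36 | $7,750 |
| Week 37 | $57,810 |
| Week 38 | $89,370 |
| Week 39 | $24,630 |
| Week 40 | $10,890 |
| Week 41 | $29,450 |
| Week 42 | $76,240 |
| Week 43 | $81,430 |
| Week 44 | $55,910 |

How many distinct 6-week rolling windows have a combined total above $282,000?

2

Week 33–Week 38: $26,350 + $22,200 + $15,570 + $7,750 + $57,810 + $89,370 = $219,050 (under)
Week 34–Week 39: $22,200 + $15,570 + $7,750 + $57,810 + $89,370 + $24,630 = $217,330 (under)
Week 35–Week 40: $15,570 + $7,750 + $57,810 + $89,370 + $24,630 + $10,890 = $206,020 (under)
Week 36–Week 41: $7,750 + $57,810 + $89,370 + $24,630 + $10,890 + $29,450 = $219,900 (under)
Week 37–Week 42: $57,810 + $89,370 + $24,630 + $10,890 + $29,450 + $76,240 = $288,390 (over)
Week 38–Week 43: $89,370 + $24,630 + $10,890 + $29,450 + $76,240 + $81,430 = $312,010 (over)
Week 39–Week 44: $24,630 + $10,890 + $29,450 + $76,240 + $81,430 + $55,910 = $278,550 (under)
2 windows exceed the threshold.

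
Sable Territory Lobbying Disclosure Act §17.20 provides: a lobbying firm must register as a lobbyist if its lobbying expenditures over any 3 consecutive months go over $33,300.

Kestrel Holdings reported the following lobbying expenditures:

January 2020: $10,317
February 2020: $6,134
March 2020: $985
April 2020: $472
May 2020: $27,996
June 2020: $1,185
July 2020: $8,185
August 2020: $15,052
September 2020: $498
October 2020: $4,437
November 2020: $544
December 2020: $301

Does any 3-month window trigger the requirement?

January 2020–March 2020: $10,317 + $6,134 + $985 = $17,436 (under)
February 2020–April 2020: $6,134 + $985 + $472 = $7,591 (under)
March 2020–May 2020: $985 + $472 + $27,996 = $29,453 (under)
April 2020–June 2020: $472 + $27,996 + $1,185 = $29,653 (under)
May 2020–July 2020: $27,996 + $1,185 + $8,185 = $37,366 (over)
June 2020–August 2020: $1,185 + $8,185 + $15,052 = $24,422 (under)
July 2020–September 2020: $8,185 + $15,052 + $498 = $23,735 (under)
August 2020–October 2020: $15,052 + $498 + $4,437 = $19,987 (under)
September 2020–November 2020: $498 + $4,437 + $544 = $5,479 (under)
October 2020–December 2020: $4,437 + $544 + $301 = $5,282 (under)
At least one window exceeds $33,300.

Yes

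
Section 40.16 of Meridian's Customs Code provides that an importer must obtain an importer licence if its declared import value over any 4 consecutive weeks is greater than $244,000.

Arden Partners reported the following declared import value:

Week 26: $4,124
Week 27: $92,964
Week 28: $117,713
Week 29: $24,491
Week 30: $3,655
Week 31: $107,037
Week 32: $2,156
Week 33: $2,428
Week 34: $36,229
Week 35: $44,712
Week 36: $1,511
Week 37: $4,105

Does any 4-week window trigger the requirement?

Week 26–Week 29: $4,124 + $92,964 + $117,713 + $24,491 = $239,292 (under)
Week 27–Week 30: $92,964 + $117,713 + $24,491 + $3,655 = $238,823 (under)
Week 28–Week 31: $117,713 + $24,491 + $3,655 + $107,037 = $252,896 (over)
Week 29–Week 32: $24,491 + $3,655 + $107,037 + $2,156 = $137,339 (under)
Week 30–Week 33: $3,655 + $107,037 + $2,156 + $2,428 = $115,276 (under)
Week 31–Week 34: $107,037 + $2,156 + $2,428 + $36,229 = $147,850 (under)
Week 32–Week 35: $2,156 + $2,428 + $36,229 + $44,712 = $85,525 (under)
Week 33–Week 36: $2,428 + $36,229 + $44,712 + $1,511 = $84,880 (under)
Week 34–Week 37: $36,229 + $44,712 + $1,511 + $4,105 = $86,557 (under)
At least one window exceeds $244,000.

Yes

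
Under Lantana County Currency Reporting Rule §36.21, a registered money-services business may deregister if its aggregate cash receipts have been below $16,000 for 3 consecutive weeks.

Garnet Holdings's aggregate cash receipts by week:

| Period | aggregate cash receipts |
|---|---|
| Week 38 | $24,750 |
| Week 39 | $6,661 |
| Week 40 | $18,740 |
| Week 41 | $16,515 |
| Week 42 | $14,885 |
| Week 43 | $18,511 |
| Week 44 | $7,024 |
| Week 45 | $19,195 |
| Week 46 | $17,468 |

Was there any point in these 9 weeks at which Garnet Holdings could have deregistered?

No

Weeks below $16,000: Week 39, Week 42, Week 44.
Longest run of consecutive weeks below the threshold: 1.
1 < 3, so Garnet Holdings never became eligible.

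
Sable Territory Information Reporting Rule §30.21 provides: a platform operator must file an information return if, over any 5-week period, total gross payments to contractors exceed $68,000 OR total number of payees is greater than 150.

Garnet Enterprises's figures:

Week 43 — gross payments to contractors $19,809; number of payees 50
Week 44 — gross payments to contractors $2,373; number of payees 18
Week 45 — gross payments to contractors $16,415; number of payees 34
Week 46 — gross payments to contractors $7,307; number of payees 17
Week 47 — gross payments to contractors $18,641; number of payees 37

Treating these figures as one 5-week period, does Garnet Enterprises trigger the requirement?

Total gross payments to contractors: $19,809 + $2,373 + $16,415 + $7,307 + $18,641 = $64,545 (≤ $68,000).
Total number of payees: 50 + 18 + 34 + 17 + 37 = 156 (> 150).
The test is 'or': at least one threshold is exceeded.

Yes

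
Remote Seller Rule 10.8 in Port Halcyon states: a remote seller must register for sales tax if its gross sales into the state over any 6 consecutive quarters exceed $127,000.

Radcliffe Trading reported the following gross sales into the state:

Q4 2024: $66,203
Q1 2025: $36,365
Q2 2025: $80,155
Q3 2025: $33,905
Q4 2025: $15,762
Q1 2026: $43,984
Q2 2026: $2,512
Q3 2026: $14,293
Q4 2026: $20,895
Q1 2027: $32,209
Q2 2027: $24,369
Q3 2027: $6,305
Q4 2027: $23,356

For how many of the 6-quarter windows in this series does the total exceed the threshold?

6

Q4 2024–Q1 2026: $66,203 + $36,365 + $80,155 + $33,905 + $15,762 + $43,984 = $276,374 (over)
Q1 2025–Q2 2026: $36,365 + $80,155 + $33,905 + $15,762 + $43,984 + $2,512 = $212,683 (over)
Q2 2025–Q3 2026: $80,155 + $33,905 + $15,762 + $43,984 + $2,512 + $14,293 = $190,611 (over)
Q3 2025–Q4 2026: $33,905 + $15,762 + $43,984 + $2,512 + $14,293 + $20,895 = $131,351 (over)
Q4 2025–Q1 2027: $15,762 + $43,984 + $2,512 + $14,293 + $20,895 + $32,209 = $129,655 (over)
Q1 2026–Q2 2027: $43,984 + $2,512 + $14,293 + $20,895 + $32,209 + $24,369 = $138,262 (over)
Q2 2026–Q3 2027: $2,512 + $14,293 + $20,895 + $32,209 + $24,369 + $6,305 = $100,583 (under)
Q3 2026–Q4 2027: $14,293 + $20,895 + $32,209 + $24,369 + $6,305 + $23,356 = $121,427 (under)
6 windows exceed the threshold.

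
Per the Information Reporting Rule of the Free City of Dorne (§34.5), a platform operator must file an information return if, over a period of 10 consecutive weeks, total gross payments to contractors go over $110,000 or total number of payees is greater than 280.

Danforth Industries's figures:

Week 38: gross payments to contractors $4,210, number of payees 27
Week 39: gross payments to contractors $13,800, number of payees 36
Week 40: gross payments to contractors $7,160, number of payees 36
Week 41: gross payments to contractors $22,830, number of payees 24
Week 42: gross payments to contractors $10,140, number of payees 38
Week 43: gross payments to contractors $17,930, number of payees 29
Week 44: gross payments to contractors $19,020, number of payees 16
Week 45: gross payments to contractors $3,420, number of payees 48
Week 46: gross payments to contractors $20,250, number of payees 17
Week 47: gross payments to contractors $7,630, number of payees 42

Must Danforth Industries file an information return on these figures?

Yes

Total gross payments to contractors: $4,210 + $13,800 + $7,160 + $22,830 + $10,140 + $17,930 + $19,020 + $3,420 + $20,250 + $7,630 = $126,390 (> $110,000).
Total number of payees: 27 + 36 + 36 + 24 + 38 + 29 + 16 + 48 + 17 + 42 = 313 (> 280).
The test is 'or': at least one threshold is exceeded.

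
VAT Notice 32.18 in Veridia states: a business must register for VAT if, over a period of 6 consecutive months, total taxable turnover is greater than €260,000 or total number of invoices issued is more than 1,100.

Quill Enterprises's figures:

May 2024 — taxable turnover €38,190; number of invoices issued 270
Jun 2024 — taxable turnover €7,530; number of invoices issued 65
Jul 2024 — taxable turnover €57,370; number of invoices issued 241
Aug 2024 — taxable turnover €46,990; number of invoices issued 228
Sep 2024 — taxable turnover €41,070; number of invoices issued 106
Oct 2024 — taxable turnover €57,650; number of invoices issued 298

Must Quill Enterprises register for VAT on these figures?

Yes

Total taxable turnover: €38,190 + €7,530 + €57,370 + €46,990 + €41,070 + €57,650 = €248,800 (≤ €260,000).
Total number of invoices issued: 270 + 65 + 241 + 228 + 106 + 298 = 1,208 (> 1,100).
The test is 'or': at least one threshold is exceeded.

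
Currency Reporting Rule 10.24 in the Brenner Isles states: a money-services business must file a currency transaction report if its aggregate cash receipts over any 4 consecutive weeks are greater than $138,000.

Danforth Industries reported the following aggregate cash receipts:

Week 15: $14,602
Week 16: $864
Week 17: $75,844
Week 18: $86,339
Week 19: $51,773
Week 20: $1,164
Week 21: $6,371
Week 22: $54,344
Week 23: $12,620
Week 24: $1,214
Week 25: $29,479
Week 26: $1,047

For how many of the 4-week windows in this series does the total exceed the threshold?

Week 15–Week 18: $14,602 + $864 + $75,844 + $86,339 = $177,649 (over)
Week 16–Week 19: $864 + $75,844 + $86,339 + $51,773 = $214,820 (over)
Week 17–Week 20: $75,844 + $86,339 + $51,773 + $1,164 = $215,120 (over)
Week 18–Week 21: $86,339 + $51,773 + $1,164 + $6,371 = $145,647 (over)
Week 19–Week 22: $51,773 + $1,164 + $6,371 + $54,344 = $113,652 (under)
Week 20–Week 23: $1,164 + $6,371 + $54,344 + $12,620 = $74,499 (under)
Week 21–Week 24: $6,371 + $54,344 + $12,620 + $1,214 = $74,549 (under)
Week 22–Week 25: $54,344 + $12,620 + $1,214 + $29,479 = $97,657 (under)
Week 23–Week 26: $12,620 + $1,214 + $29,479 + $1,047 = $44,360 (under)
4 windows exceed the threshold.

4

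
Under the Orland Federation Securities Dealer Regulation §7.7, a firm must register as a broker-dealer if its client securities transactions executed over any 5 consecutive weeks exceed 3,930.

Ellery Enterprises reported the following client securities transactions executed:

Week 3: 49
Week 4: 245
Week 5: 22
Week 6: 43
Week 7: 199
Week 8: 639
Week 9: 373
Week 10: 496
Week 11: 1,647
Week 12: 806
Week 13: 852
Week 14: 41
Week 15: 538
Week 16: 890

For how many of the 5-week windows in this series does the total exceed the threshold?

Week 3–Week 7: 49 + 245 + 22 + 43 + 199 = 558 (under)
Week 4–Week 8: 245 + 22 + 43 + 199 + 639 = 1,148 (under)
Week 5–Week 9: 22 + 43 + 199 + 639 + 373 = 1,276 (under)
Week 6–Week 10: 43 + 199 + 639 + 373 + 496 = 1,750 (under)
Week 7–Week 11: 199 + 639 + 373 + 496 + 1,647 = 3,354 (under)
Week 8–Week 12: 639 + 373 + 496 + 1,647 + 806 = 3,961 (over)
Week 9–Week 13: 373 + 496 + 1,647 + 806 + 852 = 4,174 (over)
Week 10–Week 14: 496 + 1,647 + 806 + 852 + 41 = 3,842 (under)
Week 11–Week 15: 1,647 + 806 + 852 + 41 + 538 = 3,884 (under)
Week 12–Week 16: 806 + 852 + 41 + 538 + 890 = 3,127 (under)
2 windows exceed the threshold.

2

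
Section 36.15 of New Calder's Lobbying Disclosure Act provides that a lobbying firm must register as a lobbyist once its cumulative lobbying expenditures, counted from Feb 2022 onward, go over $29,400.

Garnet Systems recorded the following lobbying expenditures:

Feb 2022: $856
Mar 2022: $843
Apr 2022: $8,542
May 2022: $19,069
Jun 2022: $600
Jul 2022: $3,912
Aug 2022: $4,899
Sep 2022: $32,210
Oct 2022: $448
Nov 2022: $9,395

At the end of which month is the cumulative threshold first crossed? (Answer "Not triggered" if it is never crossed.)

Through Feb 2022: $856
Through Mar 2022: $1,699
Through Apr 2022: $10,241
Through May 2022: $29,310
Through Jun 2022: $29,910 ← exceeds threshold

Jun 2022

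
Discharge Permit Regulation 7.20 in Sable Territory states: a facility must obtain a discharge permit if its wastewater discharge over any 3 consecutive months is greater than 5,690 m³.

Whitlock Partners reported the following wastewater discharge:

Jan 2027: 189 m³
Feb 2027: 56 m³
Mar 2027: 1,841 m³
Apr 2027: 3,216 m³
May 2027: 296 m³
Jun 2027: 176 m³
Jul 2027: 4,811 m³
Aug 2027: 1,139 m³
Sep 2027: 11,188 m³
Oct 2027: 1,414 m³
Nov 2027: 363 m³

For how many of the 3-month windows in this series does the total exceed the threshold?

4

Jan 2027–Mar 2027: 189 m³ + 56 m³ + 1,841 m³ = 2,086 m³ (under)
Feb 2027–Apr 2027: 56 m³ + 1,841 m³ + 3,216 m³ = 5,113 m³ (under)
Mar 2027–May 2027: 1,841 m³ + 3,216 m³ + 296 m³ = 5,353 m³ (under)
Apr 2027–Jun 2027: 3,216 m³ + 296 m³ + 176 m³ = 3,688 m³ (under)
May 2027–Jul 2027: 296 m³ + 176 m³ + 4,811 m³ = 5,283 m³ (under)
Jun 2027–Aug 2027: 176 m³ + 4,811 m³ + 1,139 m³ = 6,126 m³ (over)
Jul 2027–Sep 2027: 4,811 m³ + 1,139 m³ + 11,188 m³ = 17,138 m³ (over)
Aug 2027–Oct 2027: 1,139 m³ + 11,188 m³ + 1,414 m³ = 13,741 m³ (over)
Sep 2027–Nov 2027: 11,188 m³ + 1,414 m³ + 363 m³ = 12,965 m³ (over)
4 windows exceed the threshold.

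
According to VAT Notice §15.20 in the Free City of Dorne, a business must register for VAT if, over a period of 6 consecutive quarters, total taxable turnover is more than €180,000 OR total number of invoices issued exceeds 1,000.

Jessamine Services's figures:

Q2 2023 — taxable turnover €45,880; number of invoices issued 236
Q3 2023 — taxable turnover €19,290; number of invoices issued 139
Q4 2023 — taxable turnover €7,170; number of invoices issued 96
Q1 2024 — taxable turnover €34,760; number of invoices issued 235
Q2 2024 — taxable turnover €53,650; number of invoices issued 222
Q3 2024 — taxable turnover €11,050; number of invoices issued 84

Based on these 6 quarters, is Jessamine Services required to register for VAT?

Yes

Total taxable turnover: €45,880 + €19,290 + €7,170 + €34,760 + €53,650 + €11,050 = €171,800 (≤ €180,000).
Total number of invoices issued: 236 + 139 + 96 + 235 + 222 + 84 = 1,012 (> 1,000).
The test is 'or': at least one threshold is exceeded.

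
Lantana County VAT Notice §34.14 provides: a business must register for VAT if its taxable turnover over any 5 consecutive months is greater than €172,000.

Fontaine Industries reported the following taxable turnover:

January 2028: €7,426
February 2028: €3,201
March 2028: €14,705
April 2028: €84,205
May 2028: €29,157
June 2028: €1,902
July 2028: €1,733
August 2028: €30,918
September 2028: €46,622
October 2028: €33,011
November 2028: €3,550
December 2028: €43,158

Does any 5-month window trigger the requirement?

January 2028–May 2028: €7,426 + €3,201 + €14,705 + €84,205 + €29,157 = €138,694 (under)
February 2028–June 2028: €3,201 + €14,705 + €84,205 + €29,157 + €1,902 = €133,170 (under)
March 2028–July 2028: €14,705 + €84,205 + €29,157 + €1,902 + €1,733 = €131,702 (under)
April 2028–August 2028: €84,205 + €29,157 + €1,902 + €1,733 + €30,918 = €147,915 (under)
May 2028–September 2028: €29,157 + €1,902 + €1,733 + €30,918 + €46,622 = €110,332 (under)
June 2028–October 2028: €1,902 + €1,733 + €30,918 + €46,622 + €33,011 = €114,186 (under)
July 2028–November 2028: €1,733 + €30,918 + €46,622 + €33,011 + €3,550 = €115,834 (under)
August 2028–December 2028: €30,918 + €46,622 + €33,011 + €3,550 + €43,158 = €157,259 (under)
No window exceeds €172,000.

No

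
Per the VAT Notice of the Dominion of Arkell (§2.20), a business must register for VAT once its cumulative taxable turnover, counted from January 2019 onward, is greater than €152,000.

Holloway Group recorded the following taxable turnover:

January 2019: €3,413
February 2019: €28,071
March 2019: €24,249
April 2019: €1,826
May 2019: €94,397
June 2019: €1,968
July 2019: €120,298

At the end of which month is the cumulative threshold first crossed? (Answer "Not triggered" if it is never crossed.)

Through January 2019: €3,413
Through February 2019: €31,484
Through March 2019: €55,733
Through April 2019: €57,559
Through May 2019: €151,956
Through June 2019: €153,924 ← exceeds threshold

June 2019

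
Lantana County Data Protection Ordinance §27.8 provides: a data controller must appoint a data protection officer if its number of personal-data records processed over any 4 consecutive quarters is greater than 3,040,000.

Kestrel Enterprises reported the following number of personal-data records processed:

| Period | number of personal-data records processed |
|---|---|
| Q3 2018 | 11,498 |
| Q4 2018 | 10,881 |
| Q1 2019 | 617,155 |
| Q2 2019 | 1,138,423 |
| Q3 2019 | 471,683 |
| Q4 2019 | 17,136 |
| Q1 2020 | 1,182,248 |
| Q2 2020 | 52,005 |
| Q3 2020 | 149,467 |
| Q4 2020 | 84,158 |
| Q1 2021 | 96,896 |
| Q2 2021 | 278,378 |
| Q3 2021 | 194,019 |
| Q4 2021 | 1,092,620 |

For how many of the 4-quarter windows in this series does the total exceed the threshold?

Q3 2018–Q2 2019: 11,498 + 10,881 + 617,155 + 1,138,423 = 1,777,957 (under)
Q4 2018–Q3 2019: 10,881 + 617,155 + 1,138,423 + 471,683 = 2,238,142 (under)
Q1 2019–Q4 2019: 617,155 + 1,138,423 + 471,683 + 17,136 = 2,244,397 (under)
Q2 2019–Q1 2020: 1,138,423 + 471,683 + 17,136 + 1,182,248 = 2,809,490 (under)
Q3 2019–Q2 2020: 471,683 + 17,136 + 1,182,248 + 52,005 = 1,723,072 (under)
Q4 2019–Q3 2020: 17,136 + 1,182,248 + 52,005 + 149,467 = 1,400,856 (under)
Q1 2020–Q4 2020: 1,182,248 + 52,005 + 149,467 + 84,158 = 1,467,878 (under)
Q2 2020–Q1 2021: 52,005 + 149,467 + 84,158 + 96,896 = 382,526 (under)
Q3 2020–Q2 2021: 149,467 + 84,158 + 96,896 + 278,378 = 608,899 (under)
Q4 2020–Q3 2021: 84,158 + 96,896 + 278,378 + 194,019 = 653,451 (under)
Q1 2021–Q4 2021: 96,896 + 278,378 + 194,019 + 1,092,620 = 1,661,913 (under)
0 windows exceed the threshold.

0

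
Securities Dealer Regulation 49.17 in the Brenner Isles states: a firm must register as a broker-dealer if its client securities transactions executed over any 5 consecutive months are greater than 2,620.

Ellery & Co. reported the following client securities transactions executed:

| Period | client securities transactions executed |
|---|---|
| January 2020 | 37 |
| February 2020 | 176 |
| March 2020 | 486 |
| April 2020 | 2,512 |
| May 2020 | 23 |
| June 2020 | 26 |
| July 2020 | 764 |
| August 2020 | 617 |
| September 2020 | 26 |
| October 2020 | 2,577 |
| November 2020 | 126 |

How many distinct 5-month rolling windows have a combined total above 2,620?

6

January 2020–May 2020: 37 + 176 + 486 + 2,512 + 23 = 3,234 (over)
February 2020–June 2020: 176 + 486 + 2,512 + 23 + 26 = 3,223 (over)
March 2020–July 2020: 486 + 2,512 + 23 + 26 + 764 = 3,811 (over)
April 2020–August 2020: 2,512 + 23 + 26 + 764 + 617 = 3,942 (over)
May 2020–September 2020: 23 + 26 + 764 + 617 + 26 = 1,456 (under)
June 2020–October 2020: 26 + 764 + 617 + 26 + 2,577 = 4,010 (over)
July 2020–November 2020: 764 + 617 + 26 + 2,577 + 126 = 4,110 (over)
6 windows exceed the threshold.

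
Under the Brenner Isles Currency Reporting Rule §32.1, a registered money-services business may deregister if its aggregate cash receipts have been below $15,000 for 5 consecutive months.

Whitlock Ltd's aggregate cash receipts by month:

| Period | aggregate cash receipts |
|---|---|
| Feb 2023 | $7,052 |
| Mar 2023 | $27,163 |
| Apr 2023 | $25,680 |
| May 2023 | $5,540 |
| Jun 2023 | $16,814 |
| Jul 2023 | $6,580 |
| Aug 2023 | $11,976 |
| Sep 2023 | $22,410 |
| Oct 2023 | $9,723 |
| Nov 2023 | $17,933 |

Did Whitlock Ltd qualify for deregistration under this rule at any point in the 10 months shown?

No

Months below $15,000: Feb 2023, May 2023, Jul 2023, Aug 2023, Oct 2023.
Longest run of consecutive months below the threshold: 2.
2 < 5, so Whitlock Ltd never became eligible.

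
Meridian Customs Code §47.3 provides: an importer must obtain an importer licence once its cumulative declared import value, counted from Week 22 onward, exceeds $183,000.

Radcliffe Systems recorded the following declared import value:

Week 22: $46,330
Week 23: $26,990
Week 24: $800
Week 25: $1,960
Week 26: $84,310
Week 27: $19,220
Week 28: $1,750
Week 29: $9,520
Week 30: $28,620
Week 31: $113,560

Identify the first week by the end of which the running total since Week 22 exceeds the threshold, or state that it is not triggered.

Through Week 22: $46,330
Through Week 23: $73,320
Through Week 24: $74,120
Through Week 25: $76,080
Through Week 26: $160,390
Through Week 27: $179,610
Through Week 28: $181,360
Through Week 29: $190,880 ← exceeds threshold

Week 29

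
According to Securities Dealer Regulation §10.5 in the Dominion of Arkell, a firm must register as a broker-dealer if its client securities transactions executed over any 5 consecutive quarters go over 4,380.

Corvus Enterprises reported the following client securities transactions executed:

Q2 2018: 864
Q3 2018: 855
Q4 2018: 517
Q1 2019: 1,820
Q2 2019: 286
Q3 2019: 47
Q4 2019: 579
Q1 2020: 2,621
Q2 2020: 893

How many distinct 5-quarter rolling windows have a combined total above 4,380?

Q2 2018–Q2 2019: 864 + 855 + 517 + 1,820 + 286 = 4,342 (under)
Q3 2018–Q3 2019: 855 + 517 + 1,820 + 286 + 47 = 3,525 (under)
Q4 2018–Q4 2019: 517 + 1,820 + 286 + 47 + 579 = 3,249 (under)
Q1 2019–Q1 2020: 1,820 + 286 + 47 + 579 + 2,621 = 5,353 (over)
Q2 2019–Q2 2020: 286 + 47 + 579 + 2,621 + 893 = 4,426 (over)
2 windows exceed the threshold.

2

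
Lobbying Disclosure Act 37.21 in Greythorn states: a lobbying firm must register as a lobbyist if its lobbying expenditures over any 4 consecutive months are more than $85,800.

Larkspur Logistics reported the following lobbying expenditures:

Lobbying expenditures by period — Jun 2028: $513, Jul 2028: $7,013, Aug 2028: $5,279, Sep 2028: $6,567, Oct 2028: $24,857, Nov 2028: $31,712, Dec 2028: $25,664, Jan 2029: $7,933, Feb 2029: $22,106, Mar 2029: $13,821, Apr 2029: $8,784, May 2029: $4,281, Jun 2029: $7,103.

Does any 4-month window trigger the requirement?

Yes

Jun 2028–Sep 2028: $513 + $7,013 + $5,279 + $6,567 = $19,372 (under)
Jul 2028–Oct 2028: $7,013 + $5,279 + $6,567 + $24,857 = $43,716 (under)
Aug 2028–Nov 2028: $5,279 + $6,567 + $24,857 + $31,712 = $68,415 (under)
Sep 2028–Dec 2028: $6,567 + $24,857 + $31,712 + $25,664 = $88,800 (over)
Oct 2028–Jan 2029: $24,857 + $31,712 + $25,664 + $7,933 = $90,166 (over)
Nov 2028–Feb 2029: $31,712 + $25,664 + $7,933 + $22,106 = $87,415 (over)
Dec 2028–Mar 2029: $25,664 + $7,933 + $22,106 + $13,821 = $69,524 (under)
Jan 2029–Apr 2029: $7,933 + $22,106 + $13,821 + $8,784 = $52,644 (under)
Feb 2029–May 2029: $22,106 + $13,821 + $8,784 + $4,281 = $48,992 (under)
Mar 2029–Jun 2029: $13,821 + $8,784 + $4,281 + $7,103 = $33,989 (under)
At least one window exceeds $85,800.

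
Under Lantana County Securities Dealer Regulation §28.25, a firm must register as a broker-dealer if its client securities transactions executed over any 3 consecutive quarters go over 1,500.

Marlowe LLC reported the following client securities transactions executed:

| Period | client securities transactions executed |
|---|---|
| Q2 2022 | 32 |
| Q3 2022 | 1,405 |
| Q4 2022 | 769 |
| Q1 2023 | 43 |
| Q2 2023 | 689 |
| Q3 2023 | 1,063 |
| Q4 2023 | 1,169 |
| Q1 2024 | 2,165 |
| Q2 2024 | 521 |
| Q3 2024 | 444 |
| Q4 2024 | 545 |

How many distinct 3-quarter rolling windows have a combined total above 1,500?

9

Q2 2022–Q4 2022: 32 + 1,405 + 769 = 2,206 (over)
Q3 2022–Q1 2023: 1,405 + 769 + 43 = 2,217 (over)
Q4 2022–Q2 2023: 769 + 43 + 689 = 1,501 (over)
Q1 2023–Q3 2023: 43 + 689 + 1,063 = 1,795 (over)
Q2 2023–Q4 2023: 689 + 1,063 + 1,169 = 2,921 (over)
Q3 2023–Q1 2024: 1,063 + 1,169 + 2,165 = 4,397 (over)
Q4 2023–Q2 2024: 1,169 + 2,165 + 521 = 3,855 (over)
Q1 2024–Q3 2024: 2,165 + 521 + 444 = 3,130 (over)
Q2 2024–Q4 2024: 521 + 444 + 545 = 1,510 (over)
9 windows exceed the threshold.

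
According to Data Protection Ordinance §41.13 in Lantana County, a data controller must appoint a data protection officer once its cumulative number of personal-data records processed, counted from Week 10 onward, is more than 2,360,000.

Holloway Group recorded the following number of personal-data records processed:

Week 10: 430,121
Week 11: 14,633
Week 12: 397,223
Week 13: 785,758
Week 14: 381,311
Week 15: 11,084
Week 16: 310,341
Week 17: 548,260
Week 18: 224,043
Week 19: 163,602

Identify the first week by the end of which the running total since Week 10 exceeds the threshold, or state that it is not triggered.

Through Week 10: 430,121
Through Week 11: 444,754
Through Week 12: 841,977
Through Week 13: 1,627,735
Through Week 14: 2,009,046
Through Week 15: 2,020,130
Through Week 16: 2,330,471
Through Week 17: 2,878,731 ← exceeds threshold

Week 17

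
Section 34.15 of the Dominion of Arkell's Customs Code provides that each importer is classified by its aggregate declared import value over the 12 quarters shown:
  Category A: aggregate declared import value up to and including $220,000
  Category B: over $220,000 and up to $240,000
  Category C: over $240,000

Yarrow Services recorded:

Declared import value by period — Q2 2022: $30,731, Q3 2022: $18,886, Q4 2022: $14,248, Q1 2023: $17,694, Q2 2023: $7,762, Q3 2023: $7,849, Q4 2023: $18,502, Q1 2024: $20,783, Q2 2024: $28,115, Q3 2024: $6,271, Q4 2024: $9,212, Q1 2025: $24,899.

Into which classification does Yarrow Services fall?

Category A

Aggregate declared import value: $30,731 + $18,886 + $14,248 + $17,694 + $7,762 + $7,849 + $18,502 + $20,783 + $28,115 + $6,271 + $9,212 + $24,899 = $204,952.
$204,952 ≤ $220,000, so Category A applies.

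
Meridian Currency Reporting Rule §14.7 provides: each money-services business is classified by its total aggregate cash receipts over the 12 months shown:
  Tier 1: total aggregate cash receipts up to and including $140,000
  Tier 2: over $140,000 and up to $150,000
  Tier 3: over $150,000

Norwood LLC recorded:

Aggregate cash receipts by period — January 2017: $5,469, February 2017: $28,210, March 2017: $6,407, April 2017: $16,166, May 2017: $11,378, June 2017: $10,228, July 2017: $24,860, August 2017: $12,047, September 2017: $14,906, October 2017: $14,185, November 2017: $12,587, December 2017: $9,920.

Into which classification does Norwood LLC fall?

Total aggregate cash receipts: $5,469 + $28,210 + $6,407 + $16,166 + $11,378 + $10,228 + $24,860 + $12,047 + $14,906 + $14,185 + $12,587 + $9,920 = $166,363.
$166,363 > $150,000, so Tier 3 applies.

Tier 3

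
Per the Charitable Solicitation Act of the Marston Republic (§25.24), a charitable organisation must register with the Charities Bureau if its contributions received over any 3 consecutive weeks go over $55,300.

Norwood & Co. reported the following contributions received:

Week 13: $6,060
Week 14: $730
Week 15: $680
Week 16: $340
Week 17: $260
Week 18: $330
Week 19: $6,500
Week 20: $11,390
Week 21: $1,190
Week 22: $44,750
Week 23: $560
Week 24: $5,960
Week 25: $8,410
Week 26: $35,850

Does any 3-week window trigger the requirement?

Week 13–Week 15: $6,060 + $730 + $680 = $7,470 (under)
Week 14–Week 16: $730 + $680 + $340 = $1,750 (under)
Week 15–Week 17: $680 + $340 + $260 = $1,280 (under)
Week 16–Week 18: $340 + $260 + $330 = $930 (under)
Week 17–Week 19: $260 + $330 + $6,500 = $7,090 (under)
Week 18–Week 20: $330 + $6,500 + $11,390 = $18,220 (under)
Week 19–Week 21: $6,500 + $11,390 + $1,190 = $19,080 (under)
Week 20–Week 22: $11,390 + $1,190 + $44,750 = $57,330 (over)
Week 21–Week 23: $1,190 + $44,750 + $560 = $46,500 (under)
Week 22–Week 24: $44,750 + $560 + $5,960 = $51,270 (under)
Week 23–Week 25: $560 + $5,960 + $8,410 = $14,930 (under)
Week 24–Week 26: $5,960 + $8,410 + $35,850 = $50,220 (under)
At least one window exceeds $55,300.

Yes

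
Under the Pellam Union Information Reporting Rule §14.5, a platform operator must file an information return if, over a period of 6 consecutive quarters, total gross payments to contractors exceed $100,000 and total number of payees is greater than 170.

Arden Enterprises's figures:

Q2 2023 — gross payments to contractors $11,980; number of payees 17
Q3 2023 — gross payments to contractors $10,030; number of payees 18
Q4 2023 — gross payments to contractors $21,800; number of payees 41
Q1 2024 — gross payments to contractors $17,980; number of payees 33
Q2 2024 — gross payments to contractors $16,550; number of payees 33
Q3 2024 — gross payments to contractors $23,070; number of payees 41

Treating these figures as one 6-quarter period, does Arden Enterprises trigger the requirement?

Yes

Total gross payments to contractors: $11,980 + $10,030 + $21,800 + $17,980 + $16,550 + $23,070 = $101,410 (> $100,000).
Total number of payees: 17 + 18 + 41 + 33 + 33 + 41 = 183 (> 170).
The test is 'and': both thresholds are exceeded.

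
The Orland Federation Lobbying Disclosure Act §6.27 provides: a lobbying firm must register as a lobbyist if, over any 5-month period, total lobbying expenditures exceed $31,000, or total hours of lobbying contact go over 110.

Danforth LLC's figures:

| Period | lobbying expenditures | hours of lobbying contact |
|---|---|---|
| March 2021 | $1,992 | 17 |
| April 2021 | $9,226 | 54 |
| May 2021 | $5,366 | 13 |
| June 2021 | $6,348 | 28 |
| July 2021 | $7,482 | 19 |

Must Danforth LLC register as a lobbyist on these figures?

Total lobbying expenditures: $1,992 + $9,226 + $5,366 + $6,348 + $7,482 = $30,414 (≤ $31,000).
Total hours of lobbying contact: 17 + 54 + 13 + 28 + 19 = 131 (> 110).
The test is 'or': at least one threshold is exceeded.

Yes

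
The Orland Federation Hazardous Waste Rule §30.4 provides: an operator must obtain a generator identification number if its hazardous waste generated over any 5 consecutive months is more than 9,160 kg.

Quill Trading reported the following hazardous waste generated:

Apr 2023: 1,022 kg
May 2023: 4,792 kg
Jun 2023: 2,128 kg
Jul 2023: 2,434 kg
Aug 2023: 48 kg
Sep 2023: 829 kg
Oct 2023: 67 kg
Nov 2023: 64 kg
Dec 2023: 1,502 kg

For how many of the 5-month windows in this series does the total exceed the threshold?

2

Apr 2023–Aug 2023: 1,022 kg + 4,792 kg + 2,128 kg + 2,434 kg + 48 kg = 10,424 kg (over)
May 2023–Sep 2023: 4,792 kg + 2,128 kg + 2,434 kg + 48 kg + 829 kg = 10,231 kg (over)
Jun 2023–Oct 2023: 2,128 kg + 2,434 kg + 48 kg + 829 kg + 67 kg = 5,506 kg (under)
Jul 2023–Nov 2023: 2,434 kg + 48 kg + 829 kg + 67 kg + 64 kg = 3,442 kg (under)
Aug 2023–Dec 2023: 48 kg + 829 kg + 67 kg + 64 kg + 1,502 kg = 2,510 kg (under)
2 windows exceed the threshold.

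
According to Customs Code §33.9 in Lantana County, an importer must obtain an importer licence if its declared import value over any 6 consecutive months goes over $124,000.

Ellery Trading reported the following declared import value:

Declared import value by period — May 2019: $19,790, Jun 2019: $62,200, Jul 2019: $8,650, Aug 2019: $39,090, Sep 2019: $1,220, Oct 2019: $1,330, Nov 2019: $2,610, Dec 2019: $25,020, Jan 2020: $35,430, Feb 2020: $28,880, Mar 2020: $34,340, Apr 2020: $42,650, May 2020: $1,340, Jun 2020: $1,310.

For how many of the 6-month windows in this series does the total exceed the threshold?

May 2019–Oct 2019: $19,790 + $62,200 + $8,650 + $39,090 + $1,220 + $1,330 = $132,280 (over)
Jun 2019–Nov 2019: $62,200 + $8,650 + $39,090 + $1,220 + $1,330 + $2,610 = $115,100 (under)
Jul 2019–Dec 2019: $8,650 + $39,090 + $1,220 + $1,330 + $2,610 + $25,020 = $77,920 (under)
Aug 2019–Jan 2020: $39,090 + $1,220 + $1,330 + $2,610 + $25,020 + $35,430 = $104,700 (under)
Sep 2019–Feb 2020: $1,220 + $1,330 + $2,610 + $25,020 + $35,430 + $28,880 = $94,490 (under)
Oct 2019–Mar 2020: $1,330 + $2,610 + $25,020 + $35,430 + $28,880 + $34,340 = $127,610 (over)
Nov 2019–Apr 2020: $2,610 + $25,020 + $35,430 + $28,880 + $34,340 + $42,650 = $168,930 (over)
Dec 2019–May 2020: $25,020 + $35,430 + $28,880 + $34,340 + $42,650 + $1,340 = $167,660 (over)
Jan 2020–Jun 2020: $35,430 + $28,880 + $34,340 + $42,650 + $1,340 + $1,310 = $143,950 (over)
5 windows exceed the threshold.

5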